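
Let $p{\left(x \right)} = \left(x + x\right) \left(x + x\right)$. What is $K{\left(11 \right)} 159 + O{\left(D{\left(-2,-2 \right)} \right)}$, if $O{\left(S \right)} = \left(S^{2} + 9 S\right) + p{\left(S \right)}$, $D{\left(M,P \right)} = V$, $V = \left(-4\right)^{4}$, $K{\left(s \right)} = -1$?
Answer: $329825$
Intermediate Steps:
$V = 256$
$D{\left(M,P \right)} = 256$
$p{\left(x \right)} = 4 x^{2}$ ($p{\left(x \right)} = 2 x 2 x = 4 x^{2}$)
$O{\left(S \right)} = 5 S^{2} + 9 S$ ($O{\left(S \right)} = \left(S^{2} + 9 S\right) + 4 S^{2} = 5 S^{2} + 9 S$)
$K{\left(11 \right)} 159 + O{\left(D{\left(-2,-2 \right)} \right)} = \left(-1\right) 159 + 256 \left(9 + 5 \cdot 256\right) = -159 + 256 \left(9 + 1280\right) = -159 + 256 \cdot 1289 = -159 + 329984 = 329825$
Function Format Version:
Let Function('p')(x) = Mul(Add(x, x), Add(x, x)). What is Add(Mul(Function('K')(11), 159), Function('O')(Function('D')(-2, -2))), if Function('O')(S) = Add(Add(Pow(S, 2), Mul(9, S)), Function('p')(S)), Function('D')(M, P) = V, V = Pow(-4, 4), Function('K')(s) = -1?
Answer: 329825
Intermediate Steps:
V = 256
Function('D')(M, P) = 256
Function('p')(x) = Mul(4, Pow(x, 2)) (Function('p')(x) = Mul(Mul(2, x), Mul(2, x)) = Mul(4, Pow(x, 2)))
Function('O')(S) = Add(Mul(5, Pow(S, 2)), Mul(9, S)) (Function('O')(S) = Add(Add(Pow(S, 2), Mul(9, S)), Mul(4, Pow(S, 2))) = Add(Mul(5, Pow(S, 2)), Mul(9, S)))
Add(Mul(Function('K')(11), 159), Function('O')(Function('D')(-2, -2))) = Add(Mul(-1, 159), Mul(256, Add(9, Mul(5, 256)))) = Add(-159, Mul(256, Add(9, 1280))) = Add(-159, Mul(256, 1289)) = Add(-159, 329984) = 329825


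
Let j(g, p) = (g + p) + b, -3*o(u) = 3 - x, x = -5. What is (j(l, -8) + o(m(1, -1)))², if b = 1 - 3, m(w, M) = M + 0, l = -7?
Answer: 3481/9 ≈ 386.78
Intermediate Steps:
m(w, M) = M
b = -2
o(u) = -8/3 (o(u) = -(3 - 1*(-5))/3 = -(3 + 5)/3 = -⅓*8 = -8/3)
j(g, p) = -2 + g + p (j(g, p) = (g + p) - 2 = -2 + g + p)
(j(l, -8) + o(m(1, -1)))² = ((-2 - 7 - 8) - 8/3)² = (-17 - 8/3)² = (-59/3)² = 3481/9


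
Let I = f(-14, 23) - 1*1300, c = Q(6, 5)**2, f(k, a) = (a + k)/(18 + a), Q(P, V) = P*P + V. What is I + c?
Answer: 15630/41 ≈ 381.22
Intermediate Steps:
Q(P, V) = V + P**2 (Q(P, V) = P**2 + V = V + P**2)
f(k, a) = (a + k)/(18 + a)
c = 1681 (c = (5 + 6**2)**2 = (5 + 36)**2 = 41**2 = 1681)
I = -53291/41 (I = (23 - 14)/(18 + 23) - 1*1300 = 9/41 - 1300 = -53291/41 ≈ -1299.8)
I + c = -53291/41 + 1681 = 15630/41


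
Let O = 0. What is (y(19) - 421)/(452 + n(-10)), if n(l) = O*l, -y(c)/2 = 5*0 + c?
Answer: -459/452 ≈ -1.0155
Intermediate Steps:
y(c) = -2*c (y(c) = -2*(5*0 + c) = -2*(0 + c) = -2*c)
n(l) = 0 (n(l) = 0*l = 0)
(y(19) - 421)/(452 + n(-10)) = (-2*19 - 421)/(452 + 0) = (-38 - 421)/452 = -459*1/452 = -459/452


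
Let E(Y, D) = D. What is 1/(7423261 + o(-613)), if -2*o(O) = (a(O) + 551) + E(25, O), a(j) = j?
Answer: 2/14847197 ≈ 1.3471e-7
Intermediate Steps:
o(O) = -551/2 - O (o(O) = -((O + 551) + O)/2 = -((551 + O) + O)/2 = -(551 + 2*O)/2 = -551/2 - O)
1/(7423261 + o(-613)) = 1/(7423261 + (-551/2 - 1*(-613))) = 1/(7423261 + (-551/2 + 613)) = 1/(7423261 + 675/2) = 1/(14847197/2) = 2/14847197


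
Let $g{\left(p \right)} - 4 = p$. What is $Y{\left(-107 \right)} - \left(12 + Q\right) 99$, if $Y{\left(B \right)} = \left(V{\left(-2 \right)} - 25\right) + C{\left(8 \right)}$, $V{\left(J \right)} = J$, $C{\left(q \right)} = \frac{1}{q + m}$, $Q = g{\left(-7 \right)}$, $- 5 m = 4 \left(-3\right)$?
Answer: $- \frac{47731}{52} \approx -917.9$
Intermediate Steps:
$g{\left(p \right)} = 4 + p$
$m = \frac{12}{5}$ ($m = - \frac{4 \left(-3\right)}{5} = \left(- \frac{1}{5}\right) \left(-12\right) = \frac{12}{5} \approx 2.4$)
$Q = -3$ ($Q = 4 - 7 = -3$)
$C{\left(q \right)} = \frac{1}{\frac{12}{5} + q}$ ($C{\left(q \right)} = \frac{1}{q + \frac{12}{5}} = \frac{1}{\frac{12}{5} + q}$)
$Y{\left(B \right)} = - \frac{1399}{52}$ ($Y{\left(B \right)} = \left(-2 - 25\right) + \frac{5}{12 + 5 \cdot 8} = -27 + \frac{5}{12 + 40} = -27 + \frac{5}{52} = - \frac{1399}{52}$)
$Y{\left(-107 \right)} - \left(12 + Q\right) 99 = - \frac{1399}{52} - \left(12 - 3\right) 99 = - \frac{1399}{52} - 9 \cdot 99 = - \frac{1399}{52} - 891 = - \frac{47731}{52}$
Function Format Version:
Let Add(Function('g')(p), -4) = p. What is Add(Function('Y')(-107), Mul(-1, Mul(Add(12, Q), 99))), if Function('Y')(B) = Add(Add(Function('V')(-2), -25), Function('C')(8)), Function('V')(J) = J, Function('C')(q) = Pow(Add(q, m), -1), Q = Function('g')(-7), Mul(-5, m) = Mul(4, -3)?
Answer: Rational(-47731, 52) ≈ -917.90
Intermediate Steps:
Function('g')(p) = Add(4, p)
m = Rational(12, 5) (m = Mul(Rational(-1, 5), Mul(4, -3)) = Mul(Rational(-1, 5), -12) = Rational(12, 5) ≈ 2.4000)
Q = -3 (Q = Add(4, -7) = -3)
Function('C')(q) = Pow(Add(Rational(12, 5), q), -1) (Function('C')(q) = Pow(Add(q, Rational(12, 5)), -1) = Pow(Add(Rational(12, 5), q), -1))
Function('Y')(B) = Rational(-1399, 52) (Function('Y')(B) = Add(Add(-2, -25), Mul(5, Pow(Add(12, Mul(5, 8)), -1))) = Add(-27, Mul(5, Pow(Add(12, 40), -1))) = Add(-27, Mul(5, Pow(52, -1))) = Add(-27, Mul(5, Rational(1, 52))) = Add(-27, Rational(5, 52)) = Rational(-1399, 52))
Add(Function('Y')(-107), Mul(-1, Mul(Add(12, Q), 99))) = Add(Rational(-1399, 52), Mul(-1, Mul(Add(12, -3), 99))) = Add(Rational(-1399, 52), Mul(-1, Mul(9, 99))) = Add(Rational(-1399, 52), Mul(-1, 891)) = Add(Rational(-1399, 52), -891) = Rational(-47731, 52)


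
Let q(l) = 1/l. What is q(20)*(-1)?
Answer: -1/20 ≈ -0.050000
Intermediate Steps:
q(20)*(-1) = -1/20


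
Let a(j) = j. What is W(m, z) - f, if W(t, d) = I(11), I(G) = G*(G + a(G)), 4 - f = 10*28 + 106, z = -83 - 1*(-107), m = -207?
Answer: 624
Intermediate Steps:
z = 24 (z = -83 + 107 = 24)
f = -382 (f = 4 - (10*28 + 106) = 4 - (280 + 106) = 4 - 1*386 = 4 - 386 = -382)
I(G) = 2*G**2 (I(G) = G*(G + G) = G*(2*G) = 2*G**2)
W(t, d) = 242 (W(t, d) = 2*11**2 = 2*121 = 242)
W(m, z) - f = 242 - 1*(-382) = 242 + 382 = 624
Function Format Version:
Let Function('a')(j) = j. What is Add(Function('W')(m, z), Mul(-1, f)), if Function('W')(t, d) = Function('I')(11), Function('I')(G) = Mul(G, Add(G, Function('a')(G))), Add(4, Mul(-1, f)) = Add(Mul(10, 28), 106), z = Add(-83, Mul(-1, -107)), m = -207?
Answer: 624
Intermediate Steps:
z = 24 (z = Add(-83, 107) = 24)
f = -382 (f = Add(4, Mul(-1, Add(Mul(10, 28), 106))) = Add(4, Mul(-1, Add(280, 106))) = Add(4, Mul(-1, 386)) = Add(4, -386) = -382)
Function('I')(G) = Mul(2, Pow(G, 2)) (Function('I')(G) = Mul(G, Add(G, G)) = Mul(G, Mul(2, G)) = Mul(2, Pow(G, 2)))
Function('W')(t, d) = 242 (Function('W')(t, d) = Mul(2, Pow(11, 2)) = Mul(2, 121) = 242)
Add(Function('W')(m, z), Mul(-1, f)) = Add(242, Mul(-1, -382)) = Add(242, 382) = 624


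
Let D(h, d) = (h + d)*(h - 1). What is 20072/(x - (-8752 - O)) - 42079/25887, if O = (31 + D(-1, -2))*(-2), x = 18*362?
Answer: -59872231/196663539 ≈ -0.30444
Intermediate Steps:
D(h, d) = (-1 + h)*(d + h) (D(h, d) = (d + h)*(-1 + h) = (-1 + h)*(d + h))
x = 6516
O = -74 (O = (31 + ((-1)² - 1*(-2) - 1*(-1) - 2*(-1)))*(-2) = (31 + (1 + 2 + 1 + 2))*(-2) = (31 + 6)*(-2) = 37*(-2) = -74)
20072/(x - (-8752 - O)) - 42079/25887 = 20072/(6516 - (-8752 - 1*(-74))) - 42079/25887 = 20072/(6516 - (-8752 + 74)) - 42079*1/25887 = 20072/(6516 - 1*(-8678)) - 42079/25887 = 20072/(6516 + 8678) - 42079/25887 = 20072/15194 - 42079/25887 = 20072*(1/15194) - 42079/25887 = 10036/7597 - 42079/25887 = -59872231/196663539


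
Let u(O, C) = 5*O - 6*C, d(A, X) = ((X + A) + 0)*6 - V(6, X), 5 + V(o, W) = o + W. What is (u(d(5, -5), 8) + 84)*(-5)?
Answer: -280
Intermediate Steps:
V(o, W) = -5 + W + o (V(o, W) = -5 + (o + W) = -5 + (W + o) = -5 + W + o)
d(A, X) = -1 + 5*X + 6*A (d(A, X) = ((X + A) + 0)*6 - (-5 + X + 6) = ((A + X) + 0)*6 - (1 + X) = (A + X)*6 + (-1 - X) = (6*A + 6*X) + (-1 - X) = -1 + 5*X + 6*A)
u(O, C) = -6*C + 5*O
(u(d(5, -5), 8) + 84)*(-5) = ((-6*8 + 5*(-1 + 5*(-5) + 6*5)) + 84)*(-5) = ((-48 + 5*(-1 - 25 + 30)) + 84)*(-5) = ((-48 + 5*4) + 84)*(-5) = ((-48 + 20) + 84)*(-5) = (-28 + 84)*(-5) = 56*(-5) = -280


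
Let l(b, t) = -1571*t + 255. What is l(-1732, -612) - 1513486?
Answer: -551779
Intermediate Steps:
l(b, t) = 255 - 1571*t
l(-1732, -612) - 1513486 = (255 - 1571*(-612)) - 1513486 = (255 + 961452) - 1513486 = 961707 - 1513486 = -551779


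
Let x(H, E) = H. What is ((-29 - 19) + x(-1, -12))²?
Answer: 2401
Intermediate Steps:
((-29 - 19) + x(-1, -12))² = ((-29 - 19) - 1)² = (-48 - 1)² = (-49)² = 2401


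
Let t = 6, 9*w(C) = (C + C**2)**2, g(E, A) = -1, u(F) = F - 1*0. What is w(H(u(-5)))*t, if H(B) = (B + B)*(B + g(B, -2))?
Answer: 8930400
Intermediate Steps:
u(F) = F (u(F) = F + 0 = F)
H(B) = 2*B*(-1 + B) (H(B) = (B + B)*(B - 1) = (2*B)*(-1 + B) = 2*B*(-1 + B))
w(C) = (C + C**2)**2/9
w(H(u(-5)))*t = ((2*(-5)*(-1 - 5))**2*(1 + 2*(-5)*(-1 - 5))**2/9)*6 = ((2*(-5)*(-6))**2*(1 + 2*(-5)*(-6))**2/9)*6 = ((1/9)*60**2*(1 + 60)**2)*6 = ((1/9)*3600*61**2)*6 = ((1/9)*3600*3721)*6 = 1488400*6 = 8930400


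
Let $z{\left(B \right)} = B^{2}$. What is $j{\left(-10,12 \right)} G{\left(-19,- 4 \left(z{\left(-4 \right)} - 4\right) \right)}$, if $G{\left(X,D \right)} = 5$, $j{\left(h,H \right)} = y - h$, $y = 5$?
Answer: $75$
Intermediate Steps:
$j{\left(h,H \right)} = 5 - h$
$j{\left(-10,12 \right)} G{\left(-19,- 4 \left(z{\left(-4 \right)} - 4\right) \right)} = \left(5 - -10\right) 5 = \left(5 + 10\right) 5 = 15 \cdot 5 = 75$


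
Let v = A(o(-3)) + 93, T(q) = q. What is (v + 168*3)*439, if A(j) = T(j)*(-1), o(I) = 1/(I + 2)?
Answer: 262522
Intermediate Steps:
o(I) = 1/(2 + I)
A(j) = -j (A(j) = j*(-1) = -j)
v = 94 (v = -1/(2 - 3) + 93 = -1/(-1) + 93 = -1*(-1) + 93 = 1 + 93 = 94)
(v + 168*3)*439 = (94 + 168*3)*439 = (94 + 504)*439 = 598*439 = 262522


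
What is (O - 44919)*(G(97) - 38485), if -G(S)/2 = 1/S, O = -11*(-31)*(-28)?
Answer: 203327870949/97 ≈ 2.0962e+9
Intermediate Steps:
O = -9548 (O = 341*(-28) = -9548)
G(S) = -2/S
(O - 44919)*(G(97) - 38485) = (-9548 - 44919)*(-2/97 - 38485) = -54467*(-2*1/97 - 38485) = -54467*(-2/97 - 38485) = -54467*(-3733047/97) = 203327870949/97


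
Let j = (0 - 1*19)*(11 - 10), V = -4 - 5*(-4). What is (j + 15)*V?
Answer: -64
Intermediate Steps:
V = 16 (V = -4 + 20 = 16)
j = -19 (j = (0 - 19)*1 = -19*1 = -19)
(j + 15)*V = (-19 + 15)*16 = -4*16 = -64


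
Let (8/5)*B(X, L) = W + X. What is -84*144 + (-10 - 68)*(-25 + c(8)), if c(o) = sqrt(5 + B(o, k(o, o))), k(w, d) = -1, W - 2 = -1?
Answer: -10146 - 39*sqrt(170)/2 ≈ -10400.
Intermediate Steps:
W = 1 (W = 2 - 1 = 1)
B(X, L) = 5/8 + 5*X/8 (B(X, L) = 5*(1 + X)/8 = 5/8 + 5*X/8)
c(o) = sqrt(45/8 + 5*o/8) (c(o) = sqrt(5 + (5/8 + 5*o/8)) = sqrt(45/8 + 5*o/8))
-84*144 + (-10 - 68)*(-25 + c(8)) = -84*144 + (-10 - 68)*(-25 + sqrt(90 + 10*8)/4) = -12096 - 78*(-25 + sqrt(90 + 80)/4) = -12096 - 78*(-25 + sqrt(170)/4) = -12096 + (1950 - 39*sqrt(170)/2) = -10146 - 39*sqrt(170)/2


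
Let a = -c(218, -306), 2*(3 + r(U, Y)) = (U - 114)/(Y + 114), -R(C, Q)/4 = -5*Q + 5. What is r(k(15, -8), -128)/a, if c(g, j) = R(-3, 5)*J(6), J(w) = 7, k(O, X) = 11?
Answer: -19/15680 ≈ -0.0012117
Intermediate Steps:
R(C, Q) = -20 + 20*Q (R(C, Q) = -4*(-5*Q + 5) = -4*(5 - 5*Q) = -20 + 20*Q)
r(U, Y) = -3 + (-114 + U)/(2*(114 + Y)) (r(U, Y) = -3 + ((U - 114)/(Y + 114))/2 = -3 + ((-114 + U)/(114 + Y))/2 = -3 + (-114 + U)/(2*(114 + Y)))
c(g, j) = 560 (c(g, j) = (-20 + 20*5)*7 = (-20 + 100)*7 = 80*7 = 560)
a = -560 (a = -1*560 = -560)
r(k(15, -8), -128)/a = ((-798 + 11 - 6*(-128))/(2*(114 - 128)))/(-560) = ((1/2)*(-798 + 11 + 768)/(-14))*(-1/560) = ((1/2)*(-1/14)*(-19))*(-1/560) = (19/28)*(-1/560) = -19/15680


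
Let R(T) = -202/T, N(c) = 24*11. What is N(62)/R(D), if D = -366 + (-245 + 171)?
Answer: 58080/101 ≈ 575.05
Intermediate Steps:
D = -440 (D = -366 - 74 = -440)
N(c) = 264
N(62)/R(D) = 264/((-202/(-440))) = 264/((-202*(-1/440))) = 264/(101/220) = 264*(220/101) = 58080/101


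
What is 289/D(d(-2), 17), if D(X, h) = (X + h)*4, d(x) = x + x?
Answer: 289/52 ≈ 5.5577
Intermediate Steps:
d(x) = 2*x
D(X, h) = 4*X + 4*h
289/D(d(-2), 17) = 289/(4*(2*(-2)) + 4*17) = 289/(4*(-4) + 68) = 289/(-16 + 68) = 289/52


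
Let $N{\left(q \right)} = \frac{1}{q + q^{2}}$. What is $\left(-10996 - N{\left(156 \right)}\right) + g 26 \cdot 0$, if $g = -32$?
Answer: $- \frac{269314033}{24492} \approx -10996.0$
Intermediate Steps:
$\left(-10996 - N{\left(156 \right)}\right) + g 26 \cdot 0 = \left(-10996 - \frac{1}{156 \left(1 + 156\right)}\right) + \left(-32\right) 26 \cdot 0 = \left(-10996 - \frac{1}{156 \cdot 157}\right) - 0 = \left(-10996 - \frac{1}{156} \cdot \frac{1}{157}\right) + 0 = \left(-10996 - \frac{1}{24492}\right) + 0 = - \frac{269314033}{24492} + 0 = - \frac{269314033}{24492}$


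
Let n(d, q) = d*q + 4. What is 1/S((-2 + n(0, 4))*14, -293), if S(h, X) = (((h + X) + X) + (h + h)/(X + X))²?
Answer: 85849/26739444484 ≈ 3.2106e-6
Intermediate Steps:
n(d, q) = 4 + d*q
S(h, X) = (h + 2*X + h/X)² (S(h, X) = (((X + h) + X) + (2*h)/((2*X)))² = ((h + 2*X) + (2*h)*(1/(2*X)))² = ((h + 2*X) + h/X)² = (h + 2*X + h/X)²)
1/S((-2 + n(0, 4))*14, -293) = 1/(((-2 + (4 + 0*4))*14 + 2*(-293)² - 293*(-2 + (4 + 0*4))*14)²/(-293)²) = 1/(((-2 + (4 + 0))*14 + 2*85849 - 293*(-2 + (4 + 0))*14)²/85849) = 1/(((-2 + 4)*14 + 171698 - 293*(-2 + 4)*14)²/85849) = 1/((2*14 + 171698 - 586*14)²/85849) = 1/((28 + 171698 - 293*28)²/85849) = 1/((28 + 171698 - 8204)²/85849) = 1/((1/85849)*163522²) = 1/((1/85849)*26739444484) = 1/(26739444484/85849) = 85849/26739444484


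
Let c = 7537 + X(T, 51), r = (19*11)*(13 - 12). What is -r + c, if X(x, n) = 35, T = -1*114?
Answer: 7363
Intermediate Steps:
T = -114
r = 209 (r = 209*1 = 209)
c = 7572 (c = 7537 + 35 = 7572)
-r + c = -1*209 + 7572 = -209 + 7572 = 7363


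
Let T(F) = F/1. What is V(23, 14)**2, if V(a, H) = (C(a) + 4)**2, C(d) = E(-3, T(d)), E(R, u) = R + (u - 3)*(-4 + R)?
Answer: 373301041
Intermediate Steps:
T(F) = F (T(F) = F*1 = F)
E(R, u) = R + (-4 + R)*(-3 + u) (E(R, u) = R + (-3 + u)*(-4 + R) = R + (-4 + R)*(-3 + u))
C(d) = 18 - 7*d (C(d) = 12 - 4*d - 2*(-3) - 3*d = 12 - 4*d + 6 - 3*d = 18 - 7*d)
V(a, H) = (22 - 7*a)**2 (V(a, H) = ((18 - 7*a) + 4)**2 = (22 - 7*a)**2)
V(23, 14)**2 = ((-22 + 7*23)**2)**2 = ((-22 + 161)**2)**2 = (139**2)**2 = 19321**2 = 373301041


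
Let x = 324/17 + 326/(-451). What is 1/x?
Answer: 7667/140582 ≈ 0.054538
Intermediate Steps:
x = 140582/7667 (x = 324*(1/17) + 326*(-1/451) = 324/17 - 326/451 = 140582/7667 ≈ 18.336)
1/x = 1/(140582/7667) = 7667/140582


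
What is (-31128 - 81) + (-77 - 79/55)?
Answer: -1720809/55 ≈ -31287.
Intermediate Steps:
(-31128 - 81) + (-77 - 79/55) = -31209 + (-77 - 79*1/55) = -31209 + (-77 - 79/55) = -31209 - 4314/55 = -1720809/55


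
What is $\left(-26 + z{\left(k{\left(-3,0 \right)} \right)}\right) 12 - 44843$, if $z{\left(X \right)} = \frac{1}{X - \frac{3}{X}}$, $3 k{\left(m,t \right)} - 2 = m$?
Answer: $- \frac{586997}{13} \approx -45154.0$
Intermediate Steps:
$k{\left(m,t \right)} = \frac{2}{3} + \frac{m}{3}$
$\left(-26 + z{\left(k{\left(-3,0 \right)} \right)}\right) 12 - 44843 = \left(-26 + \frac{\frac{2}{3} + \frac{1}{3} \left(-3\right)}{-3 + \left(\frac{2}{3} + \frac{1}{3} \left(-3\right)\right)^{2}}\right) 12 - 44843 = \left(-26 + \frac{\frac{2}{3} - 1}{-3 + \left(\frac{2}{3} - 1\right)^{2}}\right) 12 - 44843 = \left(-26 - \frac{1}{3 \left(-3 + \left(- \frac{1}{3}\right)^{2}\right)}\right) 12 - 44843 = \left(-26 - \frac{1}{3 \left(-3 + \frac{1}{9}\right)}\right) 12 - 44843 = \left(-26 - \frac{1}{3 \left(- \frac{26}{9}\right)}\right) 12 - 44843 = \left(-26 - - \frac{3}{26}\right) 12 - 44843 = \left(-26 + \frac{3}{26}\right) 12 - 44843 = \left(- \frac{673}{26}\right) 12 - 44843 = - \frac{4038}{13} - 44843 = - \frac{586997}{13}$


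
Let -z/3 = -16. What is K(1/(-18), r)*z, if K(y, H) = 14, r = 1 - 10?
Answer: 672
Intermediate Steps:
r = -9
z = 48 (z = -3*(-16) = 48)
K(1/(-18), r)*z = 14*48 = 672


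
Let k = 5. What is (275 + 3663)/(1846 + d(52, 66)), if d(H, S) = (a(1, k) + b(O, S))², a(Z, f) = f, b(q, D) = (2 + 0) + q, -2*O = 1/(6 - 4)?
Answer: 63008/30265 ≈ 2.0819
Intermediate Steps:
O = -¼ (O = -1/(2*(6 - 4)) = -½/2 = -½*½ = -¼ ≈ -0.25000)
b(q, D) = 2 + q
d(H, S) = 729/16 (d(H, S) = (5 + (2 - ¼))² = (5 + 7/4)² = (27/4)² = 729/16)
(275 + 3663)/(1846 + d(52, 66)) = (275 + 3663)/(1846 + 729/16) = 3938/(30265/16) = 3938*(16/30265) = 63008/30265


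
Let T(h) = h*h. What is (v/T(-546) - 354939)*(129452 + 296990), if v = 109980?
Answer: -96416791199336/637 ≈ -1.5136e+11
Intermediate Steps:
T(h) = h²
(v/T(-546) - 354939)*(129452 + 296990) = (109980/((-546)²) - 354939)*(129452 + 296990) = (109980/298116 - 354939)*426442 = (109980*(1/298116) - 354939)*426442 = (235/637 - 354939)*426442 = -226095908/637*426442 = -96416791199336/637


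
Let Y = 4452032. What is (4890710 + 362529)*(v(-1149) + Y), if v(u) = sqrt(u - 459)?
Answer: 23387588131648 + 10506478*I*sqrt(402) ≈ 2.3388e+13 + 2.1065e+8*I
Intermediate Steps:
v(u) = sqrt(-459 + u)
(4890710 + 362529)*(v(-1149) + Y) = (4890710 + 362529)*(sqrt(-459 - 1149) + 4452032) = 5253239*(sqrt(-1608) + 4452032) = 5253239*(2*I*sqrt(402) + 4452032) = 5253239*(4452032 + 2*I*sqrt(402)) = 23387588131648 + 10506478*I*sqrt(402)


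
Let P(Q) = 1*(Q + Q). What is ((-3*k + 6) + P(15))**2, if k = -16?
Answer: 7056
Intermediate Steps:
P(Q) = 2*Q (P(Q) = 1*(2*Q) = 2*Q)
((-3*k + 6) + P(15))**2 = ((-3*(-16) + 6) + 2*15)**2 = ((48 + 6) + 30)**2 = (54 + 30)**2 = 84**2 = 7056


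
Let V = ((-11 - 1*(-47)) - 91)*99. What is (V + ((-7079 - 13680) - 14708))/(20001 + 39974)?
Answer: -40912/59975 ≈ -0.68215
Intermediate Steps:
V = -5445 (V = ((-11 + 47) - 91)*99 = (36 - 91)*99 = -55*99 = -5445)
(V + ((-7079 - 13680) - 14708))/(20001 + 39974) = (-5445 + ((-7079 - 13680) - 14708))/(20001 + 39974) = (-5445 + (-20759 - 14708))/59975 = (-5445 - 35467)*(1/59975) = -40912*1/59975 = -40912/59975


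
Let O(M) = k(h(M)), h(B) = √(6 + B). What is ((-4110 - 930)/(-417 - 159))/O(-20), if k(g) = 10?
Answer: 7/8 ≈ 0.87500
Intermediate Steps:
O(M) = 10
((-4110 - 930)/(-417 - 159))/O(-20) = ((-4110 - 930)/(-417 - 159))/10 = -5040/(-576)*(⅒) = -5040*(-1/576)*(⅒) = (35/4)*(⅒) = 7/8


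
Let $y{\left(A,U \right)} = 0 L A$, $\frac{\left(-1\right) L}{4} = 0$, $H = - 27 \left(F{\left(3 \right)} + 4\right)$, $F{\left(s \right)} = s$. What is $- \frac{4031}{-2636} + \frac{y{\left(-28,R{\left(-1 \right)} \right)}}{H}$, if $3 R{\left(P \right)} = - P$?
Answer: $\frac{4031}{2636} \approx 1.5292$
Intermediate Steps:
$R{\left(P \right)} = - \frac{P}{3}$ ($R{\left(P \right)} = \frac{\left(-1\right) P}{3} = - \frac{P}{3}$)
$H = -189$ ($H = - 27 \left(3 + 4\right) = \left(-27\right) 7 = -189$)
$L = 0$ ($L = \left(-4\right) 0 = 0$)
$y{\left(A,U \right)} = 0$ ($y{\left(A,U \right)} = 0 \cdot 0 A = 0 A = 0$)
$- \frac{4031}{-2636} + \frac{y{\left(-28,R{\left(-1 \right)} \right)}}{H} = - \frac{4031}{-2636} + \frac{0}{-189} = \left(-4031\right) \left(- \frac{1}{2636}\right) + 0 \left(- \frac{1}{189}\right) = \frac{4031}{2636} + 0 = \frac{4031}{2636}$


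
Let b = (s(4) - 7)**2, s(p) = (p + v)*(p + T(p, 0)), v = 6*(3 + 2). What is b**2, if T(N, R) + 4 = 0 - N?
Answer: 418161601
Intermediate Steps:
v = 30 (v = 6*5 = 30)
T(N, R) = -4 - N (T(N, R) = -4 + (0 - N) = -4 - N)
s(p) = -120 - 4*p (s(p) = (p + 30)*(p + (-4 - p)) = (30 + p)*(-4) = -120 - 4*p)
b = 20449 (b = ((-120 - 4*4) - 7)**2 = ((-120 - 16) - 7)**2 = (-136 - 7)**2 = (-143)**2 = 20449)
b**2 = 20449**2 = 418161601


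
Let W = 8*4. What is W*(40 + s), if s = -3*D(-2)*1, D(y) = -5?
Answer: 1760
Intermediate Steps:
W = 32
s = 15 (s = -3*(-5)*1 = 15*1 = 15)
W*(40 + s) = 32*(40 + 15) = 32*55 = 1760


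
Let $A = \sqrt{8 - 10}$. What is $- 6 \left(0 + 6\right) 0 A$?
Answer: $0$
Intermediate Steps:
$A = i \sqrt{2}$ ($A = \sqrt{-2} = i \sqrt{2} \approx 1.4142 i$)
$- 6 \left(0 + 6\right) 0 A = - 6 \left(0 + 6\right) 0 i \sqrt{2} = - 6 \cdot 6 \cdot 0 i \sqrt{2} = \left(-6\right) 0 i \sqrt{2} = 0 i \sqrt{2} = 0$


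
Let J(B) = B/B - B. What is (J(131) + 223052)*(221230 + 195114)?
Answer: 92812237168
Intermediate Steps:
J(B) = 1 - B
(J(131) + 223052)*(221230 + 195114) = ((1 - 1*131) + 223052)*(221230 + 195114) = ((1 - 131) + 223052)*416344 = (-130 + 223052)*416344 = 222922*416344 = 92812237168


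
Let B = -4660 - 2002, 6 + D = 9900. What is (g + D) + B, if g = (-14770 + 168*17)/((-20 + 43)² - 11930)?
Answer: 36859946/11401 ≈ 3233.0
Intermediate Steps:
D = 9894 (D = -6 + 9900 = 9894)
B = -6662
g = 11914/11401 (g = (-14770 + 2856)/(23² - 11930) = -11914/(529 - 11930) = -11914/(-11401) = -11914*(-1/11401) = 11914/11401 ≈ 1.0450)
(g + D) + B = (11914/11401 + 9894) - 6662 = 112813408/11401 - 6662 = 36859946/11401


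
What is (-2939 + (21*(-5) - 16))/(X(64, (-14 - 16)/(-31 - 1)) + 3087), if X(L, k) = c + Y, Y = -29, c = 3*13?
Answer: -3060/3097 ≈ -0.98805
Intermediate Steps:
c = 39
X(L, k) = 10 (X(L, k) = 39 - 29 = 10)
(-2939 + (21*(-5) - 16))/(X(64, (-14 - 16)/(-31 - 1)) + 3087) = (-2939 + (21*(-5) - 16))/(10 + 3087) = (-2939 + (-105 - 16))/3097 = (-2939 - 121)*(1/3097) = -3060*1/3097 = -3060/3097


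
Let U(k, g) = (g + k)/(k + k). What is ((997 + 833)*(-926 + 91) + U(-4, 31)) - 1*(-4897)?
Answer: -12185251/8 ≈ -1.5232e+6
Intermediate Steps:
U(k, g) = (g + k)/(2*k) (U(k, g) = (g + k)/((2*k)) = (g + k)*(1/(2*k)) = (g + k)/(2*k))
((997 + 833)*(-926 + 91) + U(-4, 31)) - 1*(-4897) = ((997 + 833)*(-926 + 91) + (½)*(31 - 4)/(-4)) - 1*(-4897) = (1830*(-835) + (½)*(-¼)*27) + 4897 = (-1528050 - 27/8) + 4897 = -12224427/8 + 4897 = -12185251/8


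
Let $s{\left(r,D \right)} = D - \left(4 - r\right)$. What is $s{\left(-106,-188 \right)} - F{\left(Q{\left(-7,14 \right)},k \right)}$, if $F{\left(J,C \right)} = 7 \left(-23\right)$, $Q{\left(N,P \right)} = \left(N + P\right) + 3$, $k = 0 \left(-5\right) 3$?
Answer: $-137$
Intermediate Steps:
$k = 0$ ($k = 0 \cdot 3 = 0$)
$Q{\left(N,P \right)} = 3 + N + P$
$s{\left(r,D \right)} = -4 + D + r$ ($s{\left(r,D \right)} = D + \left(-4 + r\right) = -4 + D + r$)
$F{\left(J,C \right)} = -161$
$s{\left(-106,-188 \right)} - F{\left(Q{\left(-7,14 \right)},k \right)} = \left(-4 - 188 - 106\right) - -161 = -298 + 161 = -137$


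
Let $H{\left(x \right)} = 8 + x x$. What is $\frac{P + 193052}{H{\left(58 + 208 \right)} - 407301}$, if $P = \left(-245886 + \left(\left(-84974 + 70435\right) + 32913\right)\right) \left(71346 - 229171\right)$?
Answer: $- \frac{11969091484}{112179} \approx -1.067 \cdot 10^{5}$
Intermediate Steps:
$H{\left(x \right)} = 8 + x^{2}$
$P = 35907081400$ ($P = \left(-245886 + \left(-14539 + 32913\right)\right) \left(-157825\right) = \left(-245886 + 18374\right) \left(-157825\right) = \left(-227512\right) \left(-157825\right) = 35907081400$)
$\frac{P + 193052}{H{\left(58 + 208 \right)} - 407301} = \frac{35907081400 + 193052}{\left(8 + \left(58 + 208\right)^{2}\right) - 407301} = \frac{35907274452}{\left(8 + 266^{2}\right) - 407301} = \frac{35907274452}{\left(8 + 70756\right) - 407301} = \frac{35907274452}{70764 - 407301} = \frac{35907274452}{-336537} = 35907274452 \left(- \frac{1}{336537}\right) = - \frac{11969091484}{112179}$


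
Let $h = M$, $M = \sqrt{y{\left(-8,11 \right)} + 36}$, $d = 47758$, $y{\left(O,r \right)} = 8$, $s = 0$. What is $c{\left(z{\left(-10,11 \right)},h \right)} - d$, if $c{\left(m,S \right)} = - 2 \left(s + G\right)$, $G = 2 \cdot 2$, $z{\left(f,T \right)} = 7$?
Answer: $-47766$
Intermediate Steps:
$G = 4$
$M = 2 \sqrt{11}$ ($M = \sqrt{8 + 36} = \sqrt{44} = 2 \sqrt{11} \approx 6.6332$)
$h = 2 \sqrt{11} \approx 6.6332$
$c{\left(m,S \right)} = -8$ ($c{\left(m,S \right)} = - 2 \left(0 + 4\right) = \left(-2\right) 4 = -8$)
$c{\left(z{\left(-10,11 \right)},h \right)} - d = -8 - 47758 = -47766$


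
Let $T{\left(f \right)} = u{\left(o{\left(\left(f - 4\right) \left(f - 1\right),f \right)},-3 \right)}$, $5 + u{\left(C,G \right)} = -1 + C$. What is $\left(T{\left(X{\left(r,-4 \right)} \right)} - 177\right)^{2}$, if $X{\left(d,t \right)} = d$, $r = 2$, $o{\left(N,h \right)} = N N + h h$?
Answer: $30625$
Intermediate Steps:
$o{\left(N,h \right)} = N^{2} + h^{2}$
$u{\left(C,G \right)} = -6 + C$ ($u{\left(C,G \right)} = -5 + \left(-1 + C\right) = -6 + C$)
$T{\left(f \right)} = -6 + f^{2} + \left(-1 + f\right)^{2} \left(-4 + f\right)^{2}$ ($T{\left(f \right)} = -6 + \left(\left(\left(f - 4\right) \left(f - 1\right)\right)^{2} + f^{2}\right) = -6 + \left(\left(\left(-4 + f\right) \left(-1 + f\right)\right)^{2} + f^{2}\right) = -6 + \left(\left(\left(-1 + f\right) \left(-4 + f\right)\right)^{2} + f^{2}\right) = -6 + \left(\left(-1 + f\right)^{2} \left(-4 + f\right)^{2} + f^{2}\right) = -6 + \left(f^{2} + \left(-1 + f\right)^{2} \left(-4 + f\right)^{2}\right) = -6 + f^{2} + \left(-1 + f\right)^{2} \left(-4 + f\right)^{2}$)
$\left(T{\left(X{\left(r,-4 \right)} \right)} - 177\right)^{2} = \left(\left(-6 + 2^{2} + \left(4 + 2^{2} - 10\right)^{2}\right) - 177\right)^{2} = \left(\left(-6 + 4 + \left(4 + 4 - 10\right)^{2}\right) - 177\right)^{2} = \left(\left(-6 + 4 + \left(-2\right)^{2}\right) - 177\right)^{2} = \left(\left(-6 + 4 + 4\right) - 177\right)^{2} = \left(2 - 177\right)^{2} = \left(-175\right)^{2} = 30625$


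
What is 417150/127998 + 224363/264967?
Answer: 7736055518/1884180337 ≈ 4.1058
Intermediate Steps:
417150/127998 + 224363/264967 = 417150*(1/127998) + 224363*(1/264967) = 23175/7111 + 224363/264967 = 7736055518/1884180337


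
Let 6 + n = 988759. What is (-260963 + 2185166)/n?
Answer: 5451/2801 ≈ 1.9461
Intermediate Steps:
n = 988753 (n = -6 + 988759 = 988753)
(-260963 + 2185166)/n = (-260963 + 2185166)/988753 = 1924203*(1/988753) = 5451/2801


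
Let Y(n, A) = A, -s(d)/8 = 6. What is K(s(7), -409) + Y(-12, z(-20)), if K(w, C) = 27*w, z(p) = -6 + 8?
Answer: -1294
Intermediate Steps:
s(d) = -48 (s(d) = -8*6 = -48)
z(p) = 2
K(s(7), -409) + Y(-12, z(-20)) = 27*(-48) + 2 = -1296 + 2 = -1294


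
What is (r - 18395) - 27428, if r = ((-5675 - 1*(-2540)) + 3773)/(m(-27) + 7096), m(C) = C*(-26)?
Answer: -178663558/3899 ≈ -45823.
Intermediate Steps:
m(C) = -26*C
r = 319/3899 (r = ((-5675 - 1*(-2540)) + 3773)/(-26*(-27) + 7096) = ((-5675 + 2540) + 3773)/(702 + 7096) = (-3135 + 3773)/7798 = 638*(1/7798) = 319/3899 ≈ 0.081816)
(r - 18395) - 27428 = (319/3899 - 18395) - 27428 = -71721786/3899 - 27428 = -178663558/3899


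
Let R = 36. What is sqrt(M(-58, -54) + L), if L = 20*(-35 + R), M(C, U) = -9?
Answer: sqrt(11) ≈ 3.3166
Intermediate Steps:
L = 20 (L = 20*(-35 + 36) = 20*1 = 20)
sqrt(M(-58, -54) + L) = sqrt(-9 + 20) = sqrt(11)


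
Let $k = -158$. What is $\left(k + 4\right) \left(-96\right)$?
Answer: $14784$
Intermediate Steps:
$\left(k + 4\right) \left(-96\right) = \left(-158 + 4\right) \left(-96\right) = \left(-154\right) \left(-96\right) = 14784$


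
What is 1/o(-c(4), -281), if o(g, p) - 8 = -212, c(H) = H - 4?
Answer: -1/204 ≈ -0.0049020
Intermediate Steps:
c(H) = -4 + H
o(g, p) = -204 (o(g, p) = 8 - 212 = -204)
1/o(-c(4), -281) = 1/(-204) = -1/204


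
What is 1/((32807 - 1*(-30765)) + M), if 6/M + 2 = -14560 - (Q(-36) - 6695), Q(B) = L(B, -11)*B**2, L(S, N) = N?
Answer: 6389/406161514 ≈ 1.5730e-5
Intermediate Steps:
Q(B) = -11*B**2
M = 6/6389 (M = 6/(-2 + (-14560 - (-11*(-36)**2 - 6695))) = 6/(-2 + (-14560 - (-11*1296 - 6695))) = 6/(-2 + (-14560 - (-14256 - 6695))) = 6/(-2 + (-14560 - 1*(-20951))) = 6/(-2 + (-14560 + 20951)) = 6/(-2 + 6391) = 6/6389 ≈ 0.00093911)
1/((32807 - 1*(-30765)) + M) = 1/((32807 - 1*(-30765)) + 6/6389) = 1/((32807 + 30765) + 6/6389) = 1/(63572 + 6/6389) = 1/(406161514/6389) = 6389/406161514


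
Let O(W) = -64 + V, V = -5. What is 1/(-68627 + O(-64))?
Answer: -1/68696 ≈ -1.4557e-5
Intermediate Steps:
O(W) = -69 (O(W) = -64 - 5 = -69)
1/(-68627 + O(-64)) = 1/(-68627 - 69) = 1/(-68696) = -1/68696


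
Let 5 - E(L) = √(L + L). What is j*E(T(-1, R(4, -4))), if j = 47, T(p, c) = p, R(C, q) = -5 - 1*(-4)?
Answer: 235 - 47*I*√2 ≈ 235.0 - 66.468*I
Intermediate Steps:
R(C, q) = -1 (R(C, q) = -5 + 4 = -1)
E(L) = 5 - √2*√L (E(L) = 5 - √(L + L) = 5 - √(2*L) = 5 - √2*√L)
j*E(T(-1, R(4, -4))) = 47*(5 - √2*√(-1)) = 47*(5 - √2*I) = 47*(5 - I*√2) = 235 - 47*I*√2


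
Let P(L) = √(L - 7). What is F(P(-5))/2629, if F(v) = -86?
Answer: -86/2629 ≈ -0.032712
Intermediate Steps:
P(L) = √(-7 + L)
F(P(-5))/2629 = -86/2629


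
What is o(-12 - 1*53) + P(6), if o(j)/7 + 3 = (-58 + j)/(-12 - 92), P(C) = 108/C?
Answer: 549/104 ≈ 5.2788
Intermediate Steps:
o(j) = -889/52 - 7*j/104 (o(j) = -21 + 7*((-58 + j)/(-12 - 92)) = -21 + 7*((-58 + j)/(-104)) = -21 + 7*((-58 + j)*(-1/104)) = -21 + 7*(29/52 - j/104) = -21 + (203/52 - 7*j/104) = -889/52 - 7*j/104)
o(-12 - 1*53) + P(6) = (-889/52 - 7*(-12 - 1*53)/104) + 108/6 = (-889/52 - 7*(-12 - 53)/104) + 108*(⅙) = (-889/52 - 7/104*(-65)) + 18 = (-889/52 + 35/8) + 18 = -1323/104 + 18 = 549/104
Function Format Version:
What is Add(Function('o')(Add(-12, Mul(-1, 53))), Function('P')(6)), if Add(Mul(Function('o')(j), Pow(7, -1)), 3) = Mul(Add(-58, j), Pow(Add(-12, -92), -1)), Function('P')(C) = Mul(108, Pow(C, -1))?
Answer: Rational(549, 104) ≈ 5.2788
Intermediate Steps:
Function('o')(j) = Add(Rational(-889, 52), Mul(Rational(-7, 104), j)) (Function('o')(j) = Add(-21, Mul(7, Mul(Add(-58, j), Pow(Add(-12, -92), -1)))) = Add(-21, Mul(7, Mul(Add(-58, j), Pow(-104, -1)))) = Add(-21, Mul(7, Mul(Add(-58, j), Rational(-1, 104)))) = Add(-21, Mul(7, Add(Rational(29, 52), Mul(Rational(-1, 104), j)))) = Add(-21, Add(Rational(203, 52), Mul(Rational(-7, 104), j))) = Add(Rational(-889, 52), Mul(Rational(-7, 104), j)))
Add(Function('o')(Add(-12, Mul(-1, 53))), Function('P')(6)) = Add(Add(Rational(-889, 52), Mul(Rational(-7, 104), Add(-12, Mul(-1, 53)))), Mul(108, Pow(6, -1))) = Add(Add(Rational(-889, 52), Mul(Rational(-7, 104), Add(-12, -53))), Mul(108, Rational(1, 6))) = Add(Add(Rational(-889, 52), Mul(Rational(-7, 104), -65)), 18) = Add(Add(Rational(-889, 52), Rational(35, 8)), 18) = Add(Rational(-1323, 104), 18) = Rational(549, 104)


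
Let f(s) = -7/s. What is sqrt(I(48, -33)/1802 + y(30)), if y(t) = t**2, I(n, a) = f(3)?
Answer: sqrt(26302314558)/5406 ≈ 30.000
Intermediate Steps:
I(n, a) = -7/3
sqrt(I(48, -33)/1802 + y(30)) = sqrt(-7/3/1802 + 30**2) = sqrt(-7/3*1/1802 + 900) = sqrt(-7/5406 + 900) = sqrt(4865393/5406) = sqrt(26302314558)/5406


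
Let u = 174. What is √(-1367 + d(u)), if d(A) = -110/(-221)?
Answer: I*√66741337/221 ≈ 36.966*I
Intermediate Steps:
d(A) = 110/221 (d(A) = -110*(-1/221) = 110/221)
√(-1367 + d(u)) = √(-1367 + 110/221) = √(-301997/221) = I*√66741337/221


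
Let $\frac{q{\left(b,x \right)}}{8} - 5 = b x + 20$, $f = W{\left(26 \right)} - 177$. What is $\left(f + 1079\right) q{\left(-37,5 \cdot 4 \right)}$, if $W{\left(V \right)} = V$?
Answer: $-5308160$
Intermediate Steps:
$f = -151$ ($f = 26 - 177 = -151$)
$q{\left(b,x \right)} = 200 + 8 b x$ ($q{\left(b,x \right)} = 40 + 8 \left(b x + 20\right) = 40 + 8 \left(20 + b x\right) = 40 + \left(160 + 8 b x\right) = 200 + 8 b x$)
$\left(f + 1079\right) q{\left(-37,5 \cdot 4 \right)} = \left(-151 + 1079\right) \left(200 + 8 \left(-37\right) 5 \cdot 4\right) = 928 \left(200 + 8 \left(-37\right) 20\right) = 928 \left(200 - 5920\right) = 928 \left(-5720\right) = -5308160$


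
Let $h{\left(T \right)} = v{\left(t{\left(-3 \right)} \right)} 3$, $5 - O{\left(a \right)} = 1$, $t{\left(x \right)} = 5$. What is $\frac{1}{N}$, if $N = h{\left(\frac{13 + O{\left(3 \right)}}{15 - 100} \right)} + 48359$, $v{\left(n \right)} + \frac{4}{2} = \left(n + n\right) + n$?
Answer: $\frac{1}{48398} \approx 2.0662 \cdot 10^{-5}$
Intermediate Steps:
$O{\left(a \right)} = 4$ ($O{\left(a \right)} = 5 - 1 = 4$)
$v{\left(n \right)} = -2 + 3 n$ ($v{\left(n \right)} = -2 + \left(\left(n + n\right) + n\right) = -2 + \left(2 n + n\right) = -2 + 3 n$)
$h{\left(T \right)} = 39$ ($h{\left(T \right)} = \left(-2 + 3 \cdot 5\right) 3 = \left(-2 + 15\right) 3 = 13 \cdot 3 = 39$)
$N = 48398$ ($N = 39 + 48359 = 48398$)
$\frac{1}{N} = \frac{1}{48398}$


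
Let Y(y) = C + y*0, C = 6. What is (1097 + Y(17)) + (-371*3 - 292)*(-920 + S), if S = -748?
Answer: 2344643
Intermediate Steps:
Y(y) = 6 (Y(y) = 6 + y*0 = 6 + 0 = 6)
(1097 + Y(17)) + (-371*3 - 292)*(-920 + S) = (1097 + 6) + (-371*3 - 292)*(-920 - 748) = 1103 + (-1113 - 292)*(-1668) = 1103 - 1405*(-1668) = 1103 + 2343540 = 2344643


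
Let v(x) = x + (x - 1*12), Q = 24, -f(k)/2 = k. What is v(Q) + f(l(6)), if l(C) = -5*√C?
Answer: 36 + 10*√6 ≈ 60.495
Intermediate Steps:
f(k) = -2*k
v(x) = -12 + 2*x (v(x) = x + (x - 12) = x + (-12 + x) = -12 + 2*x)
v(Q) + f(l(6)) = (-12 + 2*24) - (-10)*√6 = (-12 + 48) + 10*√6 = 36 + 10*√6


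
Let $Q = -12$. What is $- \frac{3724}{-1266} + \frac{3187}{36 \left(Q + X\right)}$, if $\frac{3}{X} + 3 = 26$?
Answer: $- \frac{9366599}{2073708} \approx -4.5168$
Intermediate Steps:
$X = \frac{3}{23}$ ($X = \frac{3}{-3 + 26} = \frac{3}{23} \approx 0.13043$)
$- \frac{3724}{-1266} + \frac{3187}{36 \left(Q + X\right)} = - \frac{3724}{-1266} + \frac{3187}{36 \left(-12 + \frac{3}{23}\right)} = \left(-3724\right) \left(- \frac{1}{1266}\right) + \frac{3187}{36 \left(- \frac{273}{23}\right)} = \frac{1862}{633} + \frac{3187}{- \frac{9828}{23}} = \frac{1862}{633} + 3187 \left(- \frac{23}{9828}\right) = \frac{1862}{633} - \frac{73301}{9828} = - \frac{9366599}{2073708}$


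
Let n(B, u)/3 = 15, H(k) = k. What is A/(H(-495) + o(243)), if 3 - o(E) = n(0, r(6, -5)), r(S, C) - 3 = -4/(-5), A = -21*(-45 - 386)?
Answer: -3017/179 ≈ -16.855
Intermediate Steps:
A = 9051 (A = -21*(-431) = 9051)
r(S, C) = 19/5 (r(S, C) = 3 - 4/(-5) = 3 - 4*(-⅕) = 3 + ⅘ = 19/5)
n(B, u) = 45 (n(B, u) = 3*15 = 45)
o(E) = -42 (o(E) = 3 - 1*45 = 3 - 45 = -42)
A/(H(-495) + o(243)) = 9051/(-495 - 42) = 9051/(-537) = 9051*(-1/537) = -3017/179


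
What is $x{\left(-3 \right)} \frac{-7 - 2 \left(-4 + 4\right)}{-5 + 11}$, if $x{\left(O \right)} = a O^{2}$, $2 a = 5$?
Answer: $- \frac{105}{4} \approx -26.25$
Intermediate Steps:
$a = \frac{5}{2}$ ($a = \frac{1}{2} \cdot 5 = \frac{5}{2} \approx 2.5$)
$x{\left(O \right)} = \frac{5 O^{2}}{2}$
$x{\left(-3 \right)} \frac{-7 - 2 \left(-4 + 4\right)}{-5 + 11} = \frac{5 \left(-3\right)^{2}}{2} \frac{-7 - 2 \left(-4 + 4\right)}{-5 + 11} = \frac{5}{2} \cdot 9 \frac{-7 - 0}{6} = \frac{45 \left(-7 + 0\right) \frac{1}{6}}{2} = \frac{45 \left(\left(-7\right) \frac{1}{6}\right)}{2} = \frac{45}{2} \left(- \frac{7}{6}\right) = - \frac{105}{4}$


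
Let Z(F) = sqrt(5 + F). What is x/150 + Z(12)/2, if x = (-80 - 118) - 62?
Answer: -26/15 + sqrt(17)/2 ≈ 0.32822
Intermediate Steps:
x = -260 (x = -198 - 62 = -260)
x/150 + Z(12)/2 = -260/150 + sqrt(5 + 12)/2 = -260*1/150 + sqrt(17)*(1/2) = -26/15 + sqrt(17)/2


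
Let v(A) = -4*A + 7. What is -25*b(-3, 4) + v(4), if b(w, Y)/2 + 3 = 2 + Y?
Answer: -159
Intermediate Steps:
v(A) = 7 - 4*A
b(w, Y) = -2 + 2*Y (b(w, Y) = -6 + 2*(2 + Y) = -6 + (4 + 2*Y) = -2 + 2*Y)
-25*b(-3, 4) + v(4) = -25*(-2 + 2*4) + (7 - 4*4) = -25*(-2 + 8) + (7 - 16) = -25*6 - 9 = -150 - 9 = -159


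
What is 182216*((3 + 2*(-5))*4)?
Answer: -5102048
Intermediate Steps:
182216*((3 + 2*(-5))*4) = 182216*((3 - 10)*4) = 182216*(-7*4) = 182216*(-28) = -5102048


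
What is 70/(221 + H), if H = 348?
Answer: 70/569 ≈ 0.12302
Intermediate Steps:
70/(221 + H) = 70/(221 + 348) = 70/569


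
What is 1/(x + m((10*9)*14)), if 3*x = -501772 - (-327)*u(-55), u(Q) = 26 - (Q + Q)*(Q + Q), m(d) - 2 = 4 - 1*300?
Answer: -3/4450852 ≈ -6.7403e-7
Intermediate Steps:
m(d) = -294 (m(d) = 2 + (4 - 1*300) = 2 + (4 - 300) = 2 - 296 = -294)
u(Q) = 26 - 4*Q² (u(Q) = 26 - 2*Q*2*Q = 26 - 4*Q²)
x = -4449970/3 (x = (-501772 - (-327)*(26 - 4*(-55)²))/3 = (-501772 - (-327)*(26 - 4*3025))/3 = (-501772 - (-327)*(26 - 12100))/3 = (-501772 - (-327)*(-12074))/3 = (-501772 - 1*3948198)/3 = (-501772 - 3948198)/3 = (⅓)*(-4449970) = -4449970/3 ≈ -1.4833e+6)
1/(x + m((10*9)*14)) = 1/(-4449970/3 - 294) = 1/(-4450852/3) = -3/4450852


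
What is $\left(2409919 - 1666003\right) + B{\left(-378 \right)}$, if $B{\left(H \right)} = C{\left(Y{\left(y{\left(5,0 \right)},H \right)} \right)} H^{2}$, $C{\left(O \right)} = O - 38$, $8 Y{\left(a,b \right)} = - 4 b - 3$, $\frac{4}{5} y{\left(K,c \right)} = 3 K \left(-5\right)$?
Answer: $\frac{44531637}{2} \approx 2.2266 \cdot 10^{7}$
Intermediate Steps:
$y{\left(K,c \right)} = - \frac{75 K}{4}$ ($y{\left(K,c \right)} = \frac{5 \cdot 3 K \left(-5\right)}{4} = \frac{5 \left(- 15 K\right)}{4} = - \frac{75 K}{4}$)
$Y{\left(a,b \right)} = - \frac{3}{8} - \frac{b}{2}$ ($Y{\left(a,b \right)} = \frac{- 4 b - 3}{8} = \frac{-3 - 4 b}{8} = - \frac{3}{8} - \frac{b}{2}$)
$C{\left(O \right)} = -38 + O$
$B{\left(H \right)} = H^{2} \left(- \frac{307}{8} - \frac{H}{2}\right)$ ($B{\left(H \right)} = \left(-38 - \left(\frac{3}{8} + \frac{H}{2}\right)\right) H^{2} = \left(- \frac{307}{8} - \frac{H}{2}\right) H^{2} = H^{2} \left(- \frac{307}{8} - \frac{H}{2}\right)$)
$\left(2409919 - 1666003\right) + B{\left(-378 \right)} = \left(2409919 - 1666003\right) + \frac{\left(-378\right)^{2} \left(-307 - -1512\right)}{8} = 743916 + \frac{1}{8} \cdot 142884 \left(-307 + 1512\right) = 743916 + \frac{1}{8} \cdot 142884 \cdot 1205 = 743916 + \frac{43043805}{2} = \frac{44531637}{2}$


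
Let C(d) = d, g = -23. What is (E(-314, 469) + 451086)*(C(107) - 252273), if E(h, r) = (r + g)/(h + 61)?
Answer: -28778271259792/253 ≈ -1.1375e+11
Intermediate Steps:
E(h, r) = (-23 + r)/(61 + h) (E(h, r) = (r - 23)/(h + 61) = (-23 + r)/(61 + h))
(E(-314, 469) + 451086)*(C(107) - 252273) = ((-23 + 469)/(61 - 314) + 451086)*(107 - 252273) = (446/(-253) + 451086)*(-252166) = (-1/253*446 + 451086)*(-252166) = (-446/253 + 451086)*(-252166) = (114124312/253)*(-252166) = -28778271259792/253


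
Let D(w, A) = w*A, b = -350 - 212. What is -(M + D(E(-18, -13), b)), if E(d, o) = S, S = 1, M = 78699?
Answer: -78137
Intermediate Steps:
E(d, o) = 1
b = -562
D(w, A) = A*w
-(M + D(E(-18, -13), b)) = -(78699 - 562*1) = -(78699 - 562) = -1*78137 = -78137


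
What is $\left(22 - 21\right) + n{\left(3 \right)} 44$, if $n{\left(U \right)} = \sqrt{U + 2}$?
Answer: $1 + 44 \sqrt{5} \approx 99.387$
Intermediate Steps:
$n{\left(U \right)} = \sqrt{2 + U}$
$\left(22 - 21\right) + n{\left(3 \right)} 44 = \left(22 - 21\right) + \sqrt{2 + 3} \cdot 44 = 1 + \sqrt{5} \cdot 44 = 1 + 44 \sqrt{5}$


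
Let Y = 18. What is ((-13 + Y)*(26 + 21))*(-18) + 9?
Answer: -4221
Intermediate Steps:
((-13 + Y)*(26 + 21))*(-18) + 9 = ((-13 + 18)*(26 + 21))*(-18) + 9 = (5*47)*(-18) + 9 = 235*(-18) + 9 = -4230 + 9 = -4221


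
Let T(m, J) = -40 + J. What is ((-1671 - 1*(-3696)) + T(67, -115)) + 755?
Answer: 2625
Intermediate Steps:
((-1671 - 1*(-3696)) + T(67, -115)) + 755 = ((-1671 - 1*(-3696)) + (-40 - 115)) + 755 = ((-1671 + 3696) - 155) + 755 = (2025 - 155) + 755 = 1870 + 755 = 2625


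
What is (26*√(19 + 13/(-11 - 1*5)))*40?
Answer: 260*√291 ≈ 4435.3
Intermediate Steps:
(26*√(19 + 13/(-11 - 1*5)))*40 = (26*√(19 + 13/(-11 - 5)))*40 = (26*√(19 + 13/(-16)))*40 = (26*√(19 + 13*(-1/16)))*40 = (26*√(19 - 13/16))*40 = (26*√(291/16))*40 = (26*(√291/4))*40 = (13*√291/2)*40 = 260*√291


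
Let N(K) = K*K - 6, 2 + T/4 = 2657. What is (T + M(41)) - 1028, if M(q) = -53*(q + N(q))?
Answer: -81356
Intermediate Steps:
T = 10620 (T = -8 + 4*2657 = -8 + 10628 = 10620)
N(K) = -6 + K**2 (N(K) = K**2 - 6 = -6 + K**2)
M(q) = 318 - 53*q - 53*q**2 (M(q) = -53*(q + (-6 + q**2)) = -53*(-6 + q + q**2) = 318 - 53*q - 53*q**2)
(T + M(41)) - 1028 = (10620 + (318 - 53*41 - 53*41**2)) - 1028 = (10620 + (318 - 2173 - 53*1681)) - 1028 = (10620 + (318 - 2173 - 89093)) - 1028 = (10620 - 90948) - 1028 = -80328 - 1028 = -81356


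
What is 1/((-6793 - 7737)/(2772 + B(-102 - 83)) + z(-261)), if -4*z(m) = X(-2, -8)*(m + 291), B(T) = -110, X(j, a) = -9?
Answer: 2662/165155 ≈ 0.016118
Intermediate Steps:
z(m) = 2619/4 + 9*m/4 (z(m) = -(-9)*(m + 291)/4 = -(-9)*(291 + m)/4 = -(-2619 - 9*m)/4 = 2619/4 + 9*m/4)
1/((-6793 - 7737)/(2772 + B(-102 - 83)) + z(-261)) = 1/((-6793 - 7737)/(2772 - 110) + (2619/4 + (9/4)*(-261))) = 1/(-14530/2662 + (2619/4 - 2349/4)) = 1/(-14530*1/2662 + 135/2) = 1/(-7265/1331 + 135/2) = 1/(165155/2662) = 2662/165155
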